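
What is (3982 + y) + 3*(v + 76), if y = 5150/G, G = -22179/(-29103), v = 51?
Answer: 82215809/7393 ≈ 11121.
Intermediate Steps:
G = 7393/9701 (G = -22179*(-1/29103) = 7393/9701 ≈ 0.76209)
y = 49960150/7393 (y = 5150/(7393/9701) = 5150*(9701/7393) = 49960150/7393 ≈ 6757.8)
(3982 + y) + 3*(v + 76) = (3982 + 49960150/7393) + 3*(51 + 76) = 79399076/7393 + 3*127 = 79399076/7393 + 381 = 82215809/7393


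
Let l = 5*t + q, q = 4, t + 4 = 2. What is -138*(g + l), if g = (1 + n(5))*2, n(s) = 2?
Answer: 0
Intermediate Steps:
t = -2 (t = -4 + 2 = -2)
g = 6 (g = (1 + 2)*2 = 3*2 = 6)
l = -6 (l = 5*(-2) + 4 = -10 + 4 = -6)
-138*(g + l) = -138*(6 - 6) = -138*0 = 0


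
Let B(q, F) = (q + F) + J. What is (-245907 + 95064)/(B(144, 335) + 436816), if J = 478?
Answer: -21549/62539 ≈ -0.34457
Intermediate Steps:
B(q, F) = 478 + F + q (B(q, F) = (q + F) + 478 = (F + q) + 478 = 478 + F + q)
(-245907 + 95064)/(B(144, 335) + 436816) = (-245907 + 95064)/((478 + 335 + 144) + 436816) = -150843/(957 + 436816) = -150843/437773 = -150843*1/437773 = -21549/62539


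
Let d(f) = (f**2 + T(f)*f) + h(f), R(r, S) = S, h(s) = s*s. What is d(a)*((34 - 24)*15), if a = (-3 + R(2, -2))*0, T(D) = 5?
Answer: 0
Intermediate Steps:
h(s) = s**2
a = 0 (a = (-3 - 2)*0 = -5*0 = 0)
d(f) = 2*f**2 + 5*f (d(f) = (f**2 + 5*f) + f**2 = 2*f**2 + 5*f)
d(a)*((34 - 24)*15) = (0*(5 + 2*0))*((34 - 24)*15) = (0*(5 + 0))*(10*15) = (0*5)*150 = 0*150 = 0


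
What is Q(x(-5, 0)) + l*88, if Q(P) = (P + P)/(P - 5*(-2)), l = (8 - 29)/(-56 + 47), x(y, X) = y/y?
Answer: 6782/33 ≈ 205.52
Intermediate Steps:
x(y, X) = 1
l = 7/3 (l = -21/(-9) = -21*(-⅑) = 7/3 ≈ 2.3333)
Q(P) = 2*P/(10 + P) (Q(P) = (2*P)/(P + 10) = (2*P)/(10 + P) = 2*P/(10 + P))
Q(x(-5, 0)) + l*88 = 2*1/(10 + 1) + (7/3)*88 = 2*1/11 + 616/3 = 2*1*(1/11) + 616/3 = 2/11 + 616/3 = 6782/33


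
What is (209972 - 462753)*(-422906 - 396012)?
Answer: 207006910958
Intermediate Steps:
(209972 - 462753)*(-422906 - 396012) = -252781*(-818918) = 207006910958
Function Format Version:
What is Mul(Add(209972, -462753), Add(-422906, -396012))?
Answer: 207006910958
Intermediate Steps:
Mul(Add(209972, -462753), Add(-422906, -396012)) = Mul(-252781, -818918) = 207006910958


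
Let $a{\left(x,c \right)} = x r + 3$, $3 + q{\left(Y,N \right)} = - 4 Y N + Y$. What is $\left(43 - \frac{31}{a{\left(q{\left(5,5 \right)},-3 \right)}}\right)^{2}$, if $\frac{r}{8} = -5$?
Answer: $\frac{28445520964}{15389929} \approx 1848.3$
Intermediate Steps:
$r = -40$ ($r = 8 \left(-5\right) = -40$)
$q{\left(Y,N \right)} = -3 + Y - 4 N Y$ ($q{\left(Y,N \right)} = -3 + \left(- 4 Y N + Y\right) = -3 - \left(- Y + 4 N Y\right) = -3 + Y - 4 N Y$)
$a{\left(x,c \right)} = 3 - 40 x$ ($a{\left(x,c \right)} = x \left(-40\right) + 3 = - 40 x + 3 = 3 - 40 x$)
$\left(43 - \frac{31}{a{\left(q{\left(5,5 \right)},-3 \right)}}\right)^{2} = \left(43 - \frac{31}{3 - 40 \left(-3 + 5 - 20 \cdot 5\right)}\right)^{2} = \left(43 - \frac{31}{3 - 40 \left(-3 + 5 - 100\right)}\right)^{2} = \left(43 - \frac{31}{3 - -3920}\right)^{2} = \left(43 - \frac{31}{3 + 3920}\right)^{2} = \left(43 - \frac{31}{3923}\right)^{2} = \left(\frac{168658}{3923}\right)^{2} = \frac{28445520964}{15389929}$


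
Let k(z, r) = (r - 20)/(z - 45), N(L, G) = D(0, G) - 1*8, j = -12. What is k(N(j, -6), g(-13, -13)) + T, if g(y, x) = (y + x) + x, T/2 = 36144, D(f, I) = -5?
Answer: 4192763/58 ≈ 72289.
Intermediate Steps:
T = 72288 (T = 2*36144 = 72288)
g(y, x) = y + 2*x (g(y, x) = (x + y) + x = y + 2*x)
N(L, G) = -13 (N(L, G) = -5 - 1*8 = -5 - 8 = -13)
k(z, r) = (-20 + r)/(-45 + z)
k(N(j, -6), g(-13, -13)) + T = (-20 + (-13 + 2*(-13)))/(-45 - 13) + 72288 = (-20 + (-13 - 26))/(-58) + 72288 = -(-20 - 39)/58 + 72288 = -1/58*(-59) + 72288 = 59/58 + 72288 = 4192763/58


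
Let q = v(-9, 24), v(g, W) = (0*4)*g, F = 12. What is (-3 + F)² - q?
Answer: 81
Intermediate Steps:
v(g, W) = 0 (v(g, W) = 0*g = 0)
q = 0
(-3 + F)² - q = (-3 + 12)² - 1*0 = 9² + 0 = 81 + 0 = 81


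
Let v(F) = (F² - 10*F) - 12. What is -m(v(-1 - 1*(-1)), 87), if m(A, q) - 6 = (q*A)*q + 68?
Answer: 90754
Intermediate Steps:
v(F) = -12 + F² - 10*F
m(A, q) = 74 + A*q² (m(A, q) = 6 + ((q*A)*q + 68) = 6 + ((A*q)*q + 68) = 6 + (A*q² + 68) = 6 + (68 + A*q²) = 74 + A*q²)
-m(v(-1 - 1*(-1)), 87) = -(74 + (-12 + (-1 - 1*(-1))² - 10*(-1 - 1*(-1)))*87²) = -(74 + (-12 + (-1 + 1)² - 10*(-1 + 1))*7569) = -(74 + (-12 + 0² - 10*0)*7569) = -(74 + (-12 + 0 + 0)*7569) = -(74 - 12*7569) = -(74 - 90828) = -1*(-90754) = 90754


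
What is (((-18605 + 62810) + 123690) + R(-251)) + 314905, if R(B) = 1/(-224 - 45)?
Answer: 129873199/269 ≈ 4.8280e+5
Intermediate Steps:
R(B) = -1/269 (R(B) = 1/(-269) = -1/269)
(((-18605 + 62810) + 123690) + R(-251)) + 314905 = (((-18605 + 62810) + 123690) - 1/269) + 314905 = ((44205 + 123690) - 1/269) + 314905 = (167895 - 1/269) + 314905 = 45163754/269 + 314905 = 129873199/269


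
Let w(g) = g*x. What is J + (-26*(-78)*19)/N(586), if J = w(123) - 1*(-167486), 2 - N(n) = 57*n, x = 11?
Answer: 1409796017/8350 ≈ 1.6884e+5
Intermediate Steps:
N(n) = 2 - 57*n
w(g) = 11*g (w(g) = g*11 = 11*g)
J = 168839 (J = 11*123 - 1*(-167486) = 1353 + 167486 = 168839)
J + (-26*(-78)*19)/N(586) = 168839 + (-26*(-78)*19)/(2 - 57*586) = 168839 + (2028*19)/(2 - 33402) = 168839 + 38532/(-33400) = 168839 + 38532*(-1/33400) = 168839 - 9633/8350 = 1409796017/8350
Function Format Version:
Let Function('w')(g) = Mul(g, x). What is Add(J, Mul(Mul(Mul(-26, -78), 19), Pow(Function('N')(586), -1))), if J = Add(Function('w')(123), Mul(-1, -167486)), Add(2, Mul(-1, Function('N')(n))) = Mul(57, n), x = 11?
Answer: Rational(1409796017, 8350) ≈ 1.6884e+5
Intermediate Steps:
Function('N')(n) = Add(2, Mul(-57, n)) (Function('N')(n) = Add(2, Mul(-1, Mul(57, n))) = Add(2, Mul(-57, n)))
Function('w')(g) = Mul(11, g) (Function('w')(g) = Mul(g, 11) = Mul(11, g))
J = 168839 (J = Add(Mul(11, 123), Mul(-1, -167486)) = Add(1353, 167486) = 168839)
Add(J, Mul(Mul(Mul(-26, -78), 19), Pow(Function('N')(586), -1))) = Add(168839, Mul(Mul(Mul(-26, -78), 19), Pow(Add(2, Mul(-57, 586)), -1))) = Add(168839, Mul(Mul(2028, 19), Pow(Add(2, -33402), -1))) = Add(168839, Mul(38532, Pow(-33400, -1))) = Add(168839, Mul(38532, Rational(-1, 33400))) = Add(168839, Rational(-9633, 8350)) = Rational(1409796017, 8350)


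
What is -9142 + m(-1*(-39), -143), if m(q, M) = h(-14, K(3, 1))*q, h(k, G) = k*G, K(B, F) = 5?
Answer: -11872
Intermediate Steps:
h(k, G) = G*k
m(q, M) = -70*q (m(q, M) = (5*(-14))*q = -70*q)
-9142 + m(-1*(-39), -143) = -9142 - (-70)*(-39) = -9142 - 70*39 = -9142 - 2730 = -11872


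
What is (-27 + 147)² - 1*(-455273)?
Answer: 469673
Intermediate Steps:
(-27 + 147)² - 1*(-455273) = 120² + 455273 = 14400 + 455273 = 469673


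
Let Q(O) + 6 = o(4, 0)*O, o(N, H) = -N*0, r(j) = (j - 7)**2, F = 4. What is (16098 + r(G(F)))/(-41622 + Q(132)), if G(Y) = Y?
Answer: -5369/13876 ≈ -0.38693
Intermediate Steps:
r(j) = (-7 + j)**2
o(N, H) = 0
Q(O) = -6 (Q(O) = -6 + 0*O = -6 + 0 = -6)
(16098 + r(G(F)))/(-41622 + Q(132)) = (16098 + (-7 + 4)**2)/(-41622 - 6) = (16098 + (-3)**2)/(-41628) = (16098 + 9)*(-1/41628) = 16107*(-1/41628) = -5369/13876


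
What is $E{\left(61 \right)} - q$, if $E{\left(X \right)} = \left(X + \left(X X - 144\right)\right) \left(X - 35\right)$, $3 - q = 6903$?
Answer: $101488$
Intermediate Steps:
$q = -6900$ ($q = 3 - 6903 = -6900$)
$E{\left(X \right)} = \left(-35 + X\right) \left(-144 + X + X^{2}\right)$ ($E{\left(X \right)} = \left(X + \left(X^{2} - 144\right)\right) \left(-35 + X\right) = \left(X + \left(-144 + X^{2}\right)\right) \left(-35 + X\right) = \left(-144 + X + X^{2}\right) \left(-35 + X\right) = \left(-35 + X\right) \left(-144 + X + X^{2}\right)$)
$E{\left(61 \right)} - q = \left(5040 + 61^{3} - 10919 - 34 \cdot 61^{2}\right) - -6900 = \left(5040 + 226981 - 10919 - 126514\right) + 6900 = 94588 + 6900 = 101488$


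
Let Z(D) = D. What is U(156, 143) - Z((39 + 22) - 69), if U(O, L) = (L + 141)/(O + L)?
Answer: 2676/299 ≈ 8.9498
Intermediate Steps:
U(O, L) = (141 + L)/(L + O)
U(156, 143) - Z((39 + 22) - 69) = (141 + 143)/(143 + 156) - ((39 + 22) - 69) = 284/299 - (61 - 69) = (1/299)*284 - 1*(-8) = 284/299 + 8 = 2676/299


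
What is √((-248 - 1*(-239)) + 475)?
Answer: √466 ≈ 21.587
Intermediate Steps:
√((-248 - 1*(-239)) + 475) = √((-248 + 239) + 475) = √(-9 + 475) = √466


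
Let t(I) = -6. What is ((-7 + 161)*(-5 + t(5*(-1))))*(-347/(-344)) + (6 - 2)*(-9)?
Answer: -300101/172 ≈ -1744.8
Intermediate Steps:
((-7 + 161)*(-5 + t(5*(-1))))*(-347/(-344)) + (6 - 2)*(-9) = ((-7 + 161)*(-5 - 6))*(-347/(-344)) + (6 - 2)*(-9) = (154*(-11))*(-347*(-1/344)) + 4*(-9) = -1694*347/344 - 36 = -293909/172 - 36 = -300101/172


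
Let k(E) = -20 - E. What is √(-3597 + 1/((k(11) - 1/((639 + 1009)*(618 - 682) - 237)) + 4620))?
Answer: I*√846448339944200672370/485098602 ≈ 59.975*I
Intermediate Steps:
√(-3597 + 1/((k(11) - 1/((639 + 1009)*(618 - 682) - 237)) + 4620)) = √(-3597 + 1/(((-20 - 1*11) - 1/((639 + 1009)*(618 - 682) - 237)) + 4620)) = √(-3597 + 1/(((-20 - 11) - 1/(1648*(-64) - 237)) + 4620)) = √(-3597 + 1/((-31 - 1/(-105472 - 237)) + 4620)) = √(-3597 + 1/((-31 - 1/(-105709)) + 4620)) = √(-3597 + 1/((-31 - 1*(-1/105709)) + 4620)) = √(-3597 + 1/((-31 + 1/105709) + 4620)) = √(-3597 + 1/(-3276978/105709 + 4620)) = √(-3597 + 1/(485098602/105709)) = √(-3597 + 105709/485098602) = √(-1744899565685/485098602) = I*√846448339944200672370/485098602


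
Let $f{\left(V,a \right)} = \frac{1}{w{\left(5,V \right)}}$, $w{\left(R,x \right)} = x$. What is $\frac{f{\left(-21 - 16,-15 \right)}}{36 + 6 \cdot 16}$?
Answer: $- \frac{1}{4884} \approx -0.00020475$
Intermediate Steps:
$f{\left(V,a \right)} = \frac{1}{V}$
$\frac{f{\left(-21 - 16,-15 \right)}}{36 + 6 \cdot 16} = \frac{1}{\left(-21 - 16\right) \left(36 + 6 \cdot 16\right)} = \frac{1}{\left(-37\right) \left(36 + 96\right)} = - \frac{1}{37 \cdot 132} = \left(- \frac{1}{37}\right) \frac{1}{132} = - \frac{1}{4884}$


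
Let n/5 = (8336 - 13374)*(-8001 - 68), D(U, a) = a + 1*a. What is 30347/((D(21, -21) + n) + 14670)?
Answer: 30347/203272738 ≈ 0.00014929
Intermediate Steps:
D(U, a) = 2*a (D(U, a) = a + a = 2*a)
n = 203258110 (n = 5*((8336 - 13374)*(-8001 - 68)) = 5*(-5038*(-8069)) = 5*40651622 = 203258110)
30347/((D(21, -21) + n) + 14670) = 30347/((2*(-21) + 203258110) + 14670) = 30347/((-42 + 203258110) + 14670) = 30347/(203258068 + 14670) = 30347/203272738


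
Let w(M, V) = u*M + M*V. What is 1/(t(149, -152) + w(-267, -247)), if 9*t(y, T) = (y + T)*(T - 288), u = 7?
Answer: 3/192680 ≈ 1.5570e-5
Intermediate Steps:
t(y, T) = (-288 + T)*(T + y)/9 (t(y, T) = ((y + T)*(T - 288))/9 = ((T + y)*(-288 + T))/9 = ((-288 + T)*(T + y))/9 = (-288 + T)*(T + y)/9)
w(M, V) = 7*M + M*V
1/(t(149, -152) + w(-267, -247)) = 1/((-32*(-152) - 32*149 + (⅑)*(-152)² + (⅑)*(-152)*149) - 267*(7 - 247)) = 1/((4864 - 4768 + (⅑)*23104 - 22648/9) - 267*(-240)) = 1/((4864 - 4768 + 23104/9 - 22648/9) + 64080) = 1/(440/3 + 64080) = 1/(192680/3) = 3/192680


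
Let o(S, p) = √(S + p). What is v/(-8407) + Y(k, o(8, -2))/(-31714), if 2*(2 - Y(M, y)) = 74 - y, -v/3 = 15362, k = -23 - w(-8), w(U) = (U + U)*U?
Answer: 1461865649/266619598 - √6/63428 ≈ 5.4829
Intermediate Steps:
w(U) = 2*U² (w(U) = (2*U)*U = 2*U²)
k = -151 (k = -23 - 2*(-8)² = -23 - 2*64 = -23 - 1*128 = -23 - 128 = -151)
v = -46086 (v = -3*15362 = -46086)
Y(M, y) = -35 + y/2 (Y(M, y) = 2 - (74 - y)/2 = 2 + (-37 + y/2) = -35 + y/2)
v/(-8407) + Y(k, o(8, -2))/(-31714) = -46086/(-8407) + (-35 + √(8 - 2)/2)/(-31714) = -46086*(-1/8407) + (-35 + √6/2)*(-1/31714) = 46086/8407 + (35/31714 - √6/63428) = 1461865649/266619598 - √6/63428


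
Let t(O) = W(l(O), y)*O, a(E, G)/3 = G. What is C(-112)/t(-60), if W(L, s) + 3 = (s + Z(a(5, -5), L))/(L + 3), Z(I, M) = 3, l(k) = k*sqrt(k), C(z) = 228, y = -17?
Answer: 12313311/9722645 - 6384*I*sqrt(15)/1944529 ≈ 1.2665 - 0.012715*I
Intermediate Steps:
a(E, G) = 3*G
l(k) = k**(3/2)
W(L, s) = -3 + (3 + s)/(3 + L) (W(L, s) = -3 + (s + 3)/(L + 3) = -3 + (3 + s)/(3 + L))
t(O) = O*(-23 - 3*O**(3/2))/(3 + O**(3/2)) (t(O) = ((-6 - 17 - 3*O**(3/2))/(3 + O**(3/2)))*O = ((-23 - 3*O**(3/2))/(3 + O**(3/2)))*O = O*(-23 - 3*O**(3/2))/(3 + O**(3/2)))
C(-112)/t(-60) = 228/((-1*(-60)*(23 + 3*(-60)**(3/2))/(3 + (-60)**(3/2)))) = 228/((-1*(-60)*(23 + 3*(-120*I*sqrt(15)))/(3 - 120*I*sqrt(15)))) = 228/((-1*(-60)*(23 - 360*I*sqrt(15))/(3 - 120*I*sqrt(15)))) = 228/((60*(23 - 360*I*sqrt(15))/(3 - 120*I*sqrt(15)))) = 228*((3 - 120*I*sqrt(15))/(60*(23 - 360*I*sqrt(15)))) = 19*(3 - 120*I*sqrt(15))/(5*(23 - 360*I*sqrt(15)))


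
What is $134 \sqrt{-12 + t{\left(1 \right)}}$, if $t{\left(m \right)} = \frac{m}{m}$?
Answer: $134 i \sqrt{11} \approx 444.43 i$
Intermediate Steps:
$t{\left(m \right)} = 1$
$134 \sqrt{-12 + t{\left(1 \right)}} = 134 \sqrt{-12 + 1} = 134 \sqrt{-11} = 134 i \sqrt{11}$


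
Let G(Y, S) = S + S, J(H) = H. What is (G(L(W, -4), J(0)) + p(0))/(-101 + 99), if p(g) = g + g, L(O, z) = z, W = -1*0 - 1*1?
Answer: 0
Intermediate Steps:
W = -1 (W = 0 - 1 = -1)
G(Y, S) = 2*S
p(g) = 2*g
(G(L(W, -4), J(0)) + p(0))/(-101 + 99) = (2*0 + 2*0)/(-101 + 99) = (0 + 0)/(-2) = -1/2*0 = 0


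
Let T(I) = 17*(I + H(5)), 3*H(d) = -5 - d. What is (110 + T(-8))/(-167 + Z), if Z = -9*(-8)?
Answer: 248/285 ≈ 0.87018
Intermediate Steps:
H(d) = -5/3 - d/3 (H(d) = (-5 - d)/3 = -5/3 - d/3)
Z = 72
T(I) = -170/3 + 17*I (T(I) = 17*(I + (-5/3 - 1/3*5)) = 17*(I + (-5/3 - 5/3)) = 17*(I - 10/3) = 17*(-10/3 + I) = -170/3 + 17*I)
(110 + T(-8))/(-167 + Z) = (110 + (-170/3 + 17*(-8)))/(-167 + 72) = (110 + (-170/3 - 136))/(-95) = (110 - 578/3)*(-1/95) = -248/3*(-1/95) = 248/285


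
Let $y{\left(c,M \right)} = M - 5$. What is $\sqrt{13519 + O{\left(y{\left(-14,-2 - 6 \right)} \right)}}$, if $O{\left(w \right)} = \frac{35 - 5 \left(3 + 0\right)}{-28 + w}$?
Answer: $\frac{\sqrt{22724619}}{41} \approx 116.27$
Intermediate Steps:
$y{\left(c,M \right)} = -5 + M$ ($y{\left(c,M \right)} = M - 5 = -5 + M$)
$O{\left(w \right)} = \frac{20}{-28 + w}$ ($O{\left(w \right)} = \frac{35 - 15}{-28 + w} = \frac{20}{-28 + w}$)
$\sqrt{13519 + O{\left(y{\left(-14,-2 - 6 \right)} \right)}} = \sqrt{13519 + \frac{20}{-28 - 13}} = \sqrt{13519 + \frac{20}{-41}} = \sqrt{13519 + 20 \left(- \frac{1}{41}\right)} = \sqrt{13519 - \frac{20}{41}} = \sqrt{\frac{554259}{41}} = \frac{\sqrt{22724619}}{41}$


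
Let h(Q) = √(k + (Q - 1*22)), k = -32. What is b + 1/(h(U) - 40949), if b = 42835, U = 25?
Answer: 71826611645101/1676820630 - I*√29/1676820630 ≈ 42835.0 - 3.2115e-9*I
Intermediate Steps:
h(Q) = √(-54 + Q) (h(Q) = √(-32 + (Q - 1*22)) = √(-32 + (Q - 22)) = √(-32 + (-22 + Q)) = √(-54 + Q))
b + 1/(h(U) - 40949) = 42835 + 1/(√(-54 + 25) - 40949) = 42835 + 1/(√(-29) - 40949) = 42835 + 1/(I*√29 - 40949) = 42835 + 1/(-40949 + I*√29)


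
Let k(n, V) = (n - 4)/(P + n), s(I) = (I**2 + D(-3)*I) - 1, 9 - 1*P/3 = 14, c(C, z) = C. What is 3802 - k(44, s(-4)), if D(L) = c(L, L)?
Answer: 110218/29 ≈ 3800.6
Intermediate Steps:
D(L) = L
P = -15 (P = 27 - 3*14 = 27 - 42 = -15)
s(I) = -1 + I**2 - 3*I (s(I) = (I**2 - 3*I) - 1 = -1 + I**2 - 3*I)
k(n, V) = (-4 + n)/(-15 + n) (k(n, V) = (n - 4)/(-15 + n) = (-4 + n)/(-15 + n))
3802 - k(44, s(-4)) = 3802 - (-4 + 44)/(-15 + 44) = 3802 - 40/29 = 110218/29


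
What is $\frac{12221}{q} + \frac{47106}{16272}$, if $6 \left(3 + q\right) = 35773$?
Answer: $\frac{159857539}{32322520} \approx 4.9457$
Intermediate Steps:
$q = \frac{35755}{6}$ ($q = -3 + \frac{1}{6} \cdot 35773 = -3 + \frac{35773}{6} = \frac{35755}{6} \approx 5959.2$)
$\frac{12221}{q} + \frac{47106}{16272} = \frac{12221}{\frac{35755}{6}} + \frac{47106}{16272} = 12221 \cdot \frac{6}{35755} + 47106 \cdot \frac{1}{16272} = \frac{73326}{35755} + \frac{2617}{904} = \frac{159857539}{32322520}$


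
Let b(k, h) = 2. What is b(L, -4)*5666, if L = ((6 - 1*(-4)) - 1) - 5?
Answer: 11332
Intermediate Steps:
L = 4 (L = ((6 + 4) - 1) - 5 = (10 - 1) - 5 = 9 - 5 = 4)
b(L, -4)*5666 = 2*5666 = 11332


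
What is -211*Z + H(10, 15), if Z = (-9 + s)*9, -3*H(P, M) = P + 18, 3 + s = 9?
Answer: 17063/3 ≈ 5687.7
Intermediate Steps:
s = 6 (s = -3 + 9 = 6)
H(P, M) = -6 - P/3 (H(P, M) = -(P + 18)/3 = -(18 + P)/3 = -6 - P/3)
Z = -27 (Z = (-9 + 6)*9 = -3*9 = -27)
-211*Z + H(10, 15) = -211*(-27) + (-6 - 1/3*10) = 5697 + (-6 - 10/3) = 5697 - 28/3 = 17063/3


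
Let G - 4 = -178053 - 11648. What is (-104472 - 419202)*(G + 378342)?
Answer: -98788481730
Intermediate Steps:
G = -189697 (G = 4 + (-178053 - 11648) = 4 - 189701 = -189697)
(-104472 - 419202)*(G + 378342) = (-104472 - 419202)*(-189697 + 378342) = -523674*188645 = -98788481730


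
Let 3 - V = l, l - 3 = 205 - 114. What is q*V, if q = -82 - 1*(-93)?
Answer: -1001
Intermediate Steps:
q = 11 (q = -82 + 93 = 11)
l = 94 (l = 3 + (205 - 114) = 3 + 91 = 94)
V = -91 (V = 3 - 1*94 = 3 - 94 = -91)
q*V = 11*(-91) = -1001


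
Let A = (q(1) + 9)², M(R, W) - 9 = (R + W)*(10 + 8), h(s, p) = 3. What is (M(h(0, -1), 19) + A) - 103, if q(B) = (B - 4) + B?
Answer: 351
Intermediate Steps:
M(R, W) = 9 + 18*R + 18*W (M(R, W) = 9 + (R + W)*(10 + 8) = 9 + (R + W)*18 = 9 + (18*R + 18*W) = 9 + 18*R + 18*W)
q(B) = -4 + 2*B (q(B) = (-4 + B) + B = -4 + 2*B)
A = 49 (A = ((-4 + 2*1) + 9)² = ((-4 + 2) + 9)² = (-2 + 9)² = 7² = 49)
(M(h(0, -1), 19) + A) - 103 = ((9 + 18*3 + 18*19) + 49) - 103 = ((9 + 54 + 342) + 49) - 103 = (405 + 49) - 103 = 454 - 103 = 351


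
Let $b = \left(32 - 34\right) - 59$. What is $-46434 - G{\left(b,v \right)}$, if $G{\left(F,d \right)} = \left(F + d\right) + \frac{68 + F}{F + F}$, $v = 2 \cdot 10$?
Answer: $- \frac{5659939}{122} \approx -46393.0$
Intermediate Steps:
$v = 20$
$b = -61$ ($b = -2 - 59 = -61$)
$G{\left(F,d \right)} = F + d + \frac{68 + F}{2 F}$ ($G{\left(F,d \right)} = \left(F + d\right) + \frac{68 + F}{2 F} = F + d + \frac{68 + F}{2 F}$)
$-46434 - G{\left(b,v \right)} = -46434 - \left(\frac{1}{2} - 61 + 20 + \frac{34}{-61}\right) = -46434 - \left(\frac{1}{2} - 61 + 20 + 34 \left(- \frac{1}{61}\right)\right) = -46434 - \left(\frac{1}{2} - 61 + 20 - \frac{34}{61}\right) = -46434 - - \frac{5009}{122} = -46434 + \frac{5009}{122} = - \frac{5659939}{122}$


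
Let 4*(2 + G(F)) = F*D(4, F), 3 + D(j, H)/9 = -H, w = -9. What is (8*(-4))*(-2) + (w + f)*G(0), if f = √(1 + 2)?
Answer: 82 - 2*√3 ≈ 78.536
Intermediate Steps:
D(j, H) = -27 - 9*H (D(j, H) = -27 + 9*(-H) = -27 - 9*H)
G(F) = -2 + F*(-27 - 9*F)/4 (G(F) = -2 + (F*(-27 - 9*F))/4 = -2 + F*(-27 - 9*F)/4)
f = √3 ≈ 1.7320
(8*(-4))*(-2) + (w + f)*G(0) = (8*(-4))*(-2) + (-9 + √3)*(-2 - 9/4*0*(3 + 0)) = -32*(-2) + (-9 + √3)*(-2 - 9/4*0*3) = 64 + (-9 + √3)*(-2 + 0) = 64 + (-9 + √3)*(-2) = 64 + (18 - 2*√3) = 82 - 2*√3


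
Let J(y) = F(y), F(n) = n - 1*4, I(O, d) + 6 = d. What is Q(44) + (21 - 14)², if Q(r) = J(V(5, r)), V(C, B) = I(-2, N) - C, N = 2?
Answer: 36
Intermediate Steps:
I(O, d) = -6 + d
V(C, B) = -4 - C (V(C, B) = (-6 + 2) - C = -4 - C)
F(n) = -4 + n (F(n) = n - 4 = -4 + n)
J(y) = -4 + y
Q(r) = -13 (Q(r) = -4 + (-4 - 1*5) = -4 + (-4 - 5) = -4 - 9 = -13)
Q(44) + (21 - 14)² = -13 + (21 - 14)² = -13 + 7² = -13 + 49 = 36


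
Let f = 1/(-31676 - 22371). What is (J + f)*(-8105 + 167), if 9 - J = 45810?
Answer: 401015876976/1103 ≈ 3.6357e+8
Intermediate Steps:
J = -45801 (J = 9 - 1*45810 = 9 - 45810 = -45801)
f = -1/54047 (f = 1/(-54047) = -1/54047 ≈ -1.8502e-5)
(J + f)*(-8105 + 167) = (-45801 - 1/54047)*(-8105 + 167) = -2475406648/54047*(-7938) = 401015876976/1103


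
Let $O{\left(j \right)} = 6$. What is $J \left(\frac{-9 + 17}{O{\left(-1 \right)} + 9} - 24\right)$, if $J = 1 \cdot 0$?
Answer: $0$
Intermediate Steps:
$J = 0$
$J \left(\frac{-9 + 17}{O{\left(-1 \right)} + 9} - 24\right) = 0 \left(\frac{-9 + 17}{6 + 9} - 24\right) = 0 \left(\frac{8}{15} - 24\right) = 0 \left(- \frac{352}{15}\right) = 0$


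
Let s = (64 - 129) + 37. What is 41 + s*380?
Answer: -10599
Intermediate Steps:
s = -28 (s = -65 + 37 = -28)
41 + s*380 = 41 - 28*380 = 41 - 10640 = -10599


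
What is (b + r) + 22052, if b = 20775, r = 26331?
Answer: 69158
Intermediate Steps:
(b + r) + 22052 = (20775 + 26331) + 22052 = 47106 + 22052 = 69158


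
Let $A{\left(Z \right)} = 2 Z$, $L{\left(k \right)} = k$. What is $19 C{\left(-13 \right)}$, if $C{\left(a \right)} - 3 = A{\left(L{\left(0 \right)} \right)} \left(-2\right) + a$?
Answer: $-190$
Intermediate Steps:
$C{\left(a \right)} = 3 + a$ ($C{\left(a \right)} = 3 + \left(2 \cdot 0 \left(-2\right) + a\right) = 3 + \left(0 \left(-2\right) + a\right) = 3 + \left(0 + a\right) = 3 + a$)
$19 C{\left(-13 \right)} = 19 \left(3 - 13\right) = 19 \left(-10\right) = -190$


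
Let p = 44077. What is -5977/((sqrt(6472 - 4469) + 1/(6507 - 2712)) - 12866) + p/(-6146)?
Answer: -81621726664722178/12169464011431139 + 2001881475*sqrt(2003)/55441749482602 ≈ -6.7055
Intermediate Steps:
-5977/((sqrt(6472 - 4469) + 1/(6507 - 2712)) - 12866) + p/(-6146) = -5977/((sqrt(6472 - 4469) + 1/(6507 - 2712)) - 12866) + 44077/(-6146) = -5977/((sqrt(2003) + 1/3795) - 12866) + 44077*(-1/6146) = -5977/((sqrt(2003) + 1/3795) - 12866) - 44077/6146 = -5977/((1/3795 + sqrt(2003)) - 12866) - 44077/6146 = -5977/(-48826469/3795 + sqrt(2003)) - 44077/6146 = -44077/6146 - 5977/(-48826469/3795 + sqrt(2003))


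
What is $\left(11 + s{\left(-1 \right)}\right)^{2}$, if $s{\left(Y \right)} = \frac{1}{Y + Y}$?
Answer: $\frac{441}{4} \approx 110.25$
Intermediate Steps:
$s{\left(Y \right)} = \frac{1}{2 Y}$
$\left(11 + s{\left(-1 \right)}\right)^{2} = \left(11 + \frac{1}{2 \left(-1\right)}\right)^{2} = \left(11 + \frac{1}{2} \left(-1\right)\right)^{2} = \left(11 - \frac{1}{2}\right)^{2} = \left(\frac{21}{2}\right)^{2} = \frac{441}{4}$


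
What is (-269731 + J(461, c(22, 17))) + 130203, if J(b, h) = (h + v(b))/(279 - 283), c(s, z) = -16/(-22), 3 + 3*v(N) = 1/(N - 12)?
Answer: -4134770737/29634 ≈ -1.3953e+5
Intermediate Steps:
v(N) = -1 + 1/(3*(-12 + N)) (v(N) = -1 + 1/(3*(N - 12)) = -1 + 1/(3*(-12 + N)))
c(s, z) = 8/11 (c(s, z) = -16*(-1/22) = 8/11)
J(b, h) = -h/4 - (37/3 - b)/(4*(-12 + b)) (J(b, h) = (h + (37/3 - b)/(-12 + b))/(279 - 283) = (h + (37/3 - b)/(-12 + b))/(-4) = (h + (37/3 - b)/(-12 + b))*(-¼) = -h/4 - (37/3 - b)/(4*(-12 + b)))
(-269731 + J(461, c(22, 17))) + 130203 = (-269731 + (-37 + 3*461 - 3*8/11*(-12 + 461))/(12*(-12 + 461))) + 130203 = (-269731 + (1/12)*(-37 + 1383 - 3*8/11*449)/449) + 130203 = (-269731 + (1/12)*(1/449)*(-37 + 1383 - 10776/11)) + 130203 = (-269731 + (1/12)*(1/449)*(4030/11)) + 130203 = (-269731 + 2015/29634) + 130203 = -7993206439/29634 + 130203 = -4134770737/29634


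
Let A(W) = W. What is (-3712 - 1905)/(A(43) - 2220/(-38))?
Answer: -2603/47 ≈ -55.383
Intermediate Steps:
(-3712 - 1905)/(A(43) - 2220/(-38)) = (-3712 - 1905)/(43 - 2220/(-38)) = -5617/(43 - 2220*(-1)/38) = -5617/(43 - 74*(-15/19)) = -5617/(43 + 1110/19) = -5617/1927/19 = -5617*19/1927 = -2603/47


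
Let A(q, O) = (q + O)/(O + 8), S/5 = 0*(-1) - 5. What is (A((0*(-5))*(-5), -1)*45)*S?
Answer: 1125/7 ≈ 160.71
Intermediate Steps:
S = -25 (S = 5*(0*(-1) - 5) = 5*(0 - 5) = 5*(-5) = -25)
A(q, O) = (O + q)/(8 + O)
(A((0*(-5))*(-5), -1)*45)*S = (((-1 + (0*(-5))*(-5))/(8 - 1))*45)*(-25) = (((-1 + 0*(-5))/7)*45)*(-25) = (((-1 + 0)/7)*45)*(-25) = (((1/7)*(-1))*45)*(-25) = -1/7*45*(-25) = -45/7*(-25) = 1125/7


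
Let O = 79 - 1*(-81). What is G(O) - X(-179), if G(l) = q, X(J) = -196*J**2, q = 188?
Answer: 6280224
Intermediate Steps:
O = 160 (O = 79 + 81 = 160)
G(l) = 188
G(O) - X(-179) = 188 - (-196)*(-179)**2 = 188 - (-196)*32041 = 188 - 1*(-6280036) = 188 + 6280036 = 6280224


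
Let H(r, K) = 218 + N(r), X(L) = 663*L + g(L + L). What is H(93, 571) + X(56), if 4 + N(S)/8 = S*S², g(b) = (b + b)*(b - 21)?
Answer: 6492554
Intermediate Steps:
g(b) = 2*b*(-21 + b) (g(b) = (2*b)*(-21 + b) = 2*b*(-21 + b))
X(L) = 663*L + 4*L*(-21 + 2*L) (X(L) = 663*L + 2*(L + L)*(-21 + (L + L)) = 663*L + 2*(2*L)*(-21 + 2*L) = 663*L + 4*L*(-21 + 2*L))
N(S) = -32 + 8*S³ (N(S) = -32 + 8*(S*S²) = -32 + 8*S³)
H(r, K) = 186 + 8*r³ (H(r, K) = 218 + (-32 + 8*r³) = 186 + 8*r³)
H(93, 571) + X(56) = (186 + 8*93³) + 56*(579 + 8*56) = (186 + 8*804357) + 56*(579 + 448) = (186 + 6434856) + 56*1027 = 6435042 + 57512 = 6492554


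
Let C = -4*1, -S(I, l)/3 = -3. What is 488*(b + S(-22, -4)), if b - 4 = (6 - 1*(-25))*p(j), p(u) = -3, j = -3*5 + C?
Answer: -39040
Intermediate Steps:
S(I, l) = 9 (S(I, l) = -3*(-3) = 9)
C = -4
j = -19 (j = -3*5 - 4 = -15 - 4 = -19)
b = -89 (b = 4 + (6 - 1*(-25))*(-3) = 4 + (6 + 25)*(-3) = 4 + 31*(-3) = 4 - 93 = -89)
488*(b + S(-22, -4)) = 488*(-89 + 9) = 488*(-80) = -39040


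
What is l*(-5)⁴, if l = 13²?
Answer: 105625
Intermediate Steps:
l = 169
l*(-5)⁴ = 169*(-5)⁴ = 169*625 = 105625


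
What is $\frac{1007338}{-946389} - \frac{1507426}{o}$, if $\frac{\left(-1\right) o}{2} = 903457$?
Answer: $- \frac{196780875109}{855021766773} \approx -0.23015$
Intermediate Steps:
$o = -1806914$ ($o = \left(-2\right) 903457 = -1806914$)
$\frac{1007338}{-946389} - \frac{1507426}{o} = \frac{1007338}{-946389} - \frac{1507426}{-1806914} = 1007338 \left(- \frac{1}{946389}\right) - - \frac{753713}{903457} = - \frac{1007338}{946389} + \frac{753713}{903457} = - \frac{196780875109}{855021766773}$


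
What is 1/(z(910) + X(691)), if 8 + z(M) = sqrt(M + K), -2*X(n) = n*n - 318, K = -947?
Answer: -954358/227699798189 - 4*I*sqrt(37)/227699798189 ≈ -4.1913e-6 - 1.0686e-10*I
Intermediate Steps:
X(n) = 159 - n**2/2 (X(n) = -(n*n - 318)/2 = -(n**2 - 318)/2 = -(-318 + n**2)/2 = 159 - n**2/2)
z(M) = -8 + sqrt(-947 + M) (z(M) = -8 + sqrt(M - 947) = -8 + sqrt(-947 + M))
1/(z(910) + X(691)) = 1/((-8 + sqrt(-947 + 910)) + (159 - 1/2*691**2)) = 1/((-8 + sqrt(-37)) + (159 - 1/2*477481)) = 1/((-8 + I*sqrt(37)) + (159 - 477481/2)) = 1/((-8 + I*sqrt(37)) - 477163/2) = 1/(-477179/2 + I*sqrt(37))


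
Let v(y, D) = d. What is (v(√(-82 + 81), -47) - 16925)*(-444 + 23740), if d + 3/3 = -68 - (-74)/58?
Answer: -11480012544/29 ≈ -3.9586e+8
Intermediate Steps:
d = -1964/29 (d = -1 + (-68 - (-74)/58) = -1 + (-68 - 1*(-37/29)) = -1 + (-68 + 37/29) = -1 - 1935/29 = -1964/29 ≈ -67.724)
v(y, D) = -1964/29
(v(√(-82 + 81), -47) - 16925)*(-444 + 23740) = (-1964/29 - 16925)*(-444 + 23740) = -492789/29*23296 = -11480012544/29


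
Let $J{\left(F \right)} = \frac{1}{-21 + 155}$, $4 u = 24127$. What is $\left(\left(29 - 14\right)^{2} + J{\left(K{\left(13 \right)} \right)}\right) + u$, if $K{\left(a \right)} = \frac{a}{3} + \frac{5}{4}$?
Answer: $\frac{1676811}{268} \approx 6256.8$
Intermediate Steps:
$K{\left(a \right)} = \frac{5}{4} + \frac{a}{3}$ ($K{\left(a \right)} = a \frac{1}{3} + 5 \cdot \frac{1}{4} = \frac{a}{3} + \frac{5}{4} = \frac{5}{4} + \frac{a}{3}$)
$u = \frac{24127}{4}$ ($u = \frac{1}{4} \cdot 24127 = \frac{24127}{4} \approx 6031.8$)
$J{\left(F \right)} = \frac{1}{134}$
$\left(\left(29 - 14\right)^{2} + J{\left(K{\left(13 \right)} \right)}\right) + u = \left(\left(29 - 14\right)^{2} + \frac{1}{134}\right) + \frac{24127}{4} = \left(15^{2} + \frac{1}{134}\right) + \frac{24127}{4} = \left(225 + \frac{1}{134}\right) + \frac{24127}{4} = \frac{30151}{134} + \frac{24127}{4} = \frac{1676811}{268}$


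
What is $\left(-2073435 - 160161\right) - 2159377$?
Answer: $-4392973$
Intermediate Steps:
$\left(-2073435 - 160161\right) - 2159377 = -2233596 - 2159377 = -4392973$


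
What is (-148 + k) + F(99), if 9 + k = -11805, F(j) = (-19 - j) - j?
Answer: -12179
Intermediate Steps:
F(j) = -19 - 2*j
k = -11814 (k = -9 - 11805 = -11814)
(-148 + k) + F(99) = (-148 - 11814) + (-19 - 2*99) = -11962 + (-19 - 198) = -11962 - 217 = -12179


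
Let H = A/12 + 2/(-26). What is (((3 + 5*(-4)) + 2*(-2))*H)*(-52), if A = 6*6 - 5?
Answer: 2737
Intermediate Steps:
A = 31 (A = 36 - 5 = 31)
H = 391/156 (H = 31/12 + 2/(-26) = 31*(1/12) + 2*(-1/26) = 31/12 - 1/13 = 391/156 ≈ 2.5064)
(((3 + 5*(-4)) + 2*(-2))*H)*(-52) = (((3 + 5*(-4)) + 2*(-2))*(391/156))*(-52) = (((3 - 20) - 4)*(391/156))*(-52) = ((-17 - 4)*(391/156))*(-52) = -21*391/156*(-52) = -2737/52*(-52) = 2737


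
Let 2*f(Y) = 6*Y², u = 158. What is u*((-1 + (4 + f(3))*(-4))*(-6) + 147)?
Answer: 141726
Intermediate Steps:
f(Y) = 3*Y² (f(Y) = (6*Y²)/2 = 3*Y²)
u*((-1 + (4 + f(3))*(-4))*(-6) + 147) = 158*((-1 + (4 + 3*3²)*(-4))*(-6) + 147) = 158*((-1 + (4 + 3*9)*(-4))*(-6) + 147) = 158*((-1 + (4 + 27)*(-4))*(-6) + 147) = 158*((-1 + 31*(-4))*(-6) + 147) = 158*((-1 - 124)*(-6) + 147) = 158*(-125*(-6) + 147) = 158*(750 + 147) = 158*897 = 141726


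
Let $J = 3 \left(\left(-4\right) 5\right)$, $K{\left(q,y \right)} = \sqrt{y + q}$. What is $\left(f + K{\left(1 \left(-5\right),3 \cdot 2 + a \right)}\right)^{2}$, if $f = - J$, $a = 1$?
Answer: $\left(60 + \sqrt{2}\right)^{2} \approx 3771.7$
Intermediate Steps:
$K{\left(q,y \right)} = \sqrt{q + y}$
$J = -60$ ($J = 3 \left(-20\right) = -60$)
$f = 60$ ($f = \left(-1\right) \left(-60\right) = 60$)
$\left(f + K{\left(1 \left(-5\right),3 \cdot 2 + a \right)}\right)^{2} = \left(60 + \sqrt{1 \left(-5\right) + \left(3 \cdot 2 + 1\right)}\right)^{2} = \left(60 + \sqrt{-5 + \left(6 + 1\right)}\right)^{2} = \left(60 + \sqrt{-5 + 7}\right)^{2} = \left(60 + \sqrt{2}\right)^{2}$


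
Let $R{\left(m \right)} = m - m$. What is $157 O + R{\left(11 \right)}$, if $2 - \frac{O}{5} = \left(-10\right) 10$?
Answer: $80070$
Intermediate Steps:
$R{\left(m \right)} = 0$
$O = 510$ ($O = 10 - 5 \left(\left(-10\right) 10\right) = 10 - -500 = 10 + 500 = 510$)
$157 O + R{\left(11 \right)} = 157 \cdot 510 + 0 = 80070 + 0 = 80070$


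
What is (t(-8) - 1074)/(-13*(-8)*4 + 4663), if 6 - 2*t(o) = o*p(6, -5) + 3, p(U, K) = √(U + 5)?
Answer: -715/3386 + 4*√11/5079 ≈ -0.20855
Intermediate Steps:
p(U, K) = √(5 + U)
t(o) = 3/2 - o*√11/2 (t(o) = 3 - (o*√(5 + 6) + 3)/2 = 3 - (o*√11 + 3)/2 = 3 - (3 + o*√11)/2 = 3 + (-3/2 - o*√11/2) = 3/2 - o*√11/2)
(t(-8) - 1074)/(-13*(-8)*4 + 4663) = ((3/2 - ½*(-8)*√11) - 1074)/(-13*(-8)*4 + 4663) = ((3/2 + 4*√11) - 1074)/(104*4 + 4663) = (-2145/2 + 4*√11)/(416 + 4663) = (-2145/2 + 4*√11)/5079 = (-2145/2 + 4*√11)*(1/5079) = -715/3386 + 4*√11/5079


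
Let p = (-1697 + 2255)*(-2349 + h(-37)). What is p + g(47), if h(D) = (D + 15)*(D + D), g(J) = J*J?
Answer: -400109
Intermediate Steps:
g(J) = J²
h(D) = 2*D*(15 + D) (h(D) = (15 + D)*(2*D) = 2*D*(15 + D))
p = -402318 (p = (-1697 + 2255)*(-2349 + 2*(-37)*(15 - 37)) = 558*(-2349 + 2*(-37)*(-22)) = 558*(-2349 + 1628) = 558*(-721) = -402318)
p + g(47) = -402318 + 47² = -402318 + 2209 = -400109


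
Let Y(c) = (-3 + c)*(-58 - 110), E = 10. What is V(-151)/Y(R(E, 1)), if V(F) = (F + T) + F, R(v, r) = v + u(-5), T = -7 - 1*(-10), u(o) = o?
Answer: 299/336 ≈ 0.88988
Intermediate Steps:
T = 3 (T = -7 + 10 = 3)
R(v, r) = -5 + v (R(v, r) = v - 5 = -5 + v)
Y(c) = 504 - 168*c (Y(c) = (-3 + c)*(-168) = 504 - 168*c)
V(F) = 3 + 2*F (V(F) = (F + 3) + F = (3 + F) + F = 3 + 2*F)
V(-151)/Y(R(E, 1)) = (3 + 2*(-151))/(504 - 168*(-5 + 10)) = (3 - 302)/(504 - 168*5) = -299/(504 - 840) = -299/(-336) = -299*(-1/336) = 299/336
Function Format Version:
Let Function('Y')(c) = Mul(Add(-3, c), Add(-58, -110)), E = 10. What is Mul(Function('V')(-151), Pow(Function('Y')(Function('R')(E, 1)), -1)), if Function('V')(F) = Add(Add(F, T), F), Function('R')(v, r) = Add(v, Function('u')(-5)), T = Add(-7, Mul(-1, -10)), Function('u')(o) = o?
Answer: Rational(299, 336) ≈ 0.88988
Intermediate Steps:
T = 3 (T = Add(-7, 10) = 3)
Function('R')(v, r) = Add(-5, v) (Function('R')(v, r) = Add(v, -5) = Add(-5, v))
Function('Y')(c) = Add(504, Mul(-168, c)) (Function('Y')(c) = Mul(Add(-3, c), -168) = Add(504, Mul(-168, c)))
Function('V')(F) = Add(3, Mul(2, F)) (Function('V')(F) = Add(Add(F, 3), F) = Add(Add(3, F), F) = Add(3, Mul(2, F)))
Mul(Function('V')(-151), Pow(Function('Y')(Function('R')(E, 1)), -1)) = Mul(Add(3, Mul(2, -151)), Pow(Add(504, Mul(-168, Add(-5, 10))), -1)) = Mul(Add(3, -302), Pow(Add(504, Mul(-168, 5)), -1)) = Mul(-299, Pow(Add(504, -840), -1)) = Mul(-299, Pow(-336, -1)) = Mul(-299, Rational(-1, 336)) = Rational(299, 336)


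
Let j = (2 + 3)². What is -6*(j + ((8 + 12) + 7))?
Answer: -312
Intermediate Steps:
j = 25 (j = 5² = 25)
-6*(j + ((8 + 12) + 7)) = -6*(25 + ((8 + 12) + 7)) = -6*(25 + (20 + 7)) = -6*(25 + 27) = -6*52 = -312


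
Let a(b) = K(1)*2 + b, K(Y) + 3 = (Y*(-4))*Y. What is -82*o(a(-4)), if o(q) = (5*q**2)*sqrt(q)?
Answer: -398520*I*sqrt(2) ≈ -5.6359e+5*I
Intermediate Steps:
K(Y) = -3 - 4*Y**2 (K(Y) = -3 + (Y*(-4))*Y = -3 + (-4*Y)*Y = -3 - 4*Y**2)
a(b) = -14 + b (a(b) = (-3 - 4*1**2)*2 + b = (-3 - 4*1)*2 + b = (-3 - 4)*2 + b = -7*2 + b = -14 + b)
o(q) = 5*q**(5/2)
-82*o(a(-4)) = -410*(-14 - 4)**(5/2) = -410*(-18)**(5/2) = -410*972*I*sqrt(2) = -398520*I*sqrt(2)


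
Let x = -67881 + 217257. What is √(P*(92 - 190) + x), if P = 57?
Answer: √143790 ≈ 379.20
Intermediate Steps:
x = 149376
√(P*(92 - 190) + x) = √(57*(92 - 190) + 149376) = √(57*(-98) + 149376) = √(-5586 + 149376) = √143790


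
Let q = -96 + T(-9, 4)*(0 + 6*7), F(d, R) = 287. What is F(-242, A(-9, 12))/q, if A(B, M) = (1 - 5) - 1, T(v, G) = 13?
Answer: 287/450 ≈ 0.63778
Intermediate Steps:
A(B, M) = -5 (A(B, M) = -4 - 1 = -5)
q = 450 (q = -96 + 13*(0 + 6*7) = -96 + 13*(0 + 42) = -96 + 13*42 = -96 + 546 = 450)
F(-242, A(-9, 12))/q = 287/450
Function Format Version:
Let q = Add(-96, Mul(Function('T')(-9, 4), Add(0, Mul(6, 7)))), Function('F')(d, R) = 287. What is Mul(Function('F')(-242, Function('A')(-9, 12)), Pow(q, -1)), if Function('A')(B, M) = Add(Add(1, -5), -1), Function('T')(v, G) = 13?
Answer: Rational(287, 450) ≈ 0.63778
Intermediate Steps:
Function('A')(B, M) = -5 (Function('A')(B, M) = Add(-4, -1) = -5)
q = 450 (q = Add(-96, Mul(13, Add(0, Mul(6, 7)))) = Add(-96, Mul(13, Add(0, 42))) = Add(-96, Mul(13, 42)) = Add(-96, 546) = 450)
Mul(Function('F')(-242, Function('A')(-9, 12)), Pow(q, -1)) = Mul(287, Pow(450, -1)) = Mul(287, Rational(1, 450)) = Rational(287, 450)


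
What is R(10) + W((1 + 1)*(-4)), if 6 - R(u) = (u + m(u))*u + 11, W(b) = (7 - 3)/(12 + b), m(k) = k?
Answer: -204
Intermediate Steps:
W(b) = 4/(12 + b)
R(u) = -5 - 2*u**2 (R(u) = 6 - ((u + u)*u + 11) = 6 - ((2*u)*u + 11) = 6 - (2*u**2 + 11) = 6 - (11 + 2*u**2) = 6 + (-11 - 2*u**2) = -5 - 2*u**2)
R(10) + W((1 + 1)*(-4)) = (-5 - 2*10**2) + 4/(12 + (1 + 1)*(-4)) = (-5 - 2*100) + 4/(12 + 2*(-4)) = (-5 - 200) + 4/(12 - 8) = -205 + 4/4 = -205 + 4*(1/4) = -205 + 1 = -204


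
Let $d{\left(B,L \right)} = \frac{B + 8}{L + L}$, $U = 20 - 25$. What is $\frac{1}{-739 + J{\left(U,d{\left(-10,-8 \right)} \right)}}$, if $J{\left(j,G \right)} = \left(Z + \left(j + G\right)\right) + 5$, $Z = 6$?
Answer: $- \frac{8}{5863} \approx -0.0013645$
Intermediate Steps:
$U = -5$ ($U = 20 - 25 = -5$)
$d{\left(B,L \right)} = \frac{8 + B}{2 L}$
$J{\left(j,G \right)} = 11 + G + j$ ($J{\left(j,G \right)} = \left(6 + \left(j + G\right)\right) + 5 = \left(6 + \left(G + j\right)\right) + 5 = \left(6 + G + j\right) + 5 = 11 + G + j$)
$\frac{1}{-739 + J{\left(U,d{\left(-10,-8 \right)} \right)}} = \frac{1}{-739 + \left(11 + \frac{8 - 10}{2 \left(-8\right)} - 5\right)} = \frac{1}{-739 + \left(11 + \frac{1}{2} \left(- \frac{1}{8}\right) \left(-2\right) - 5\right)} = \frac{1}{-739 + \left(11 + \frac{1}{8} - 5\right)} = \frac{1}{-739 + \frac{49}{8}} = \frac{1}{- \frac{5863}{8}} = - \frac{8}{5863}$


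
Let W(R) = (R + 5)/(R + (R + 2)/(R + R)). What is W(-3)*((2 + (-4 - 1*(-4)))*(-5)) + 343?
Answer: 5951/17 ≈ 350.06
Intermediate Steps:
W(R) = (5 + R)/(R + (2 + R)/(2*R)) (W(R) = (5 + R)/(R + (2 + R)/((2*R))) = (5 + R)/(R + (2 + R)*(1/(2*R))) = (5 + R)/(R + (2 + R)/(2*R)))
W(-3)*((2 + (-4 - 1*(-4)))*(-5)) + 343 = (2*(-3)*(5 - 3)/(2 - 3 + 2*(-3)²))*((2 + (-4 - 1*(-4)))*(-5)) + 343 = (2*(-3)*2/(2 - 3 + 2*9))*((2 + (-4 + 4))*(-5)) + 343 = (2*(-3)*2/(2 - 3 + 18))*((2 + 0)*(-5)) + 343 = (2*(-3)*2/17)*(2*(-5)) + 343 = (2*(-3)*(1/17)*2)*(-10) + 343 = -12/17*(-10) + 343 = 120/17 + 343 = 5951/17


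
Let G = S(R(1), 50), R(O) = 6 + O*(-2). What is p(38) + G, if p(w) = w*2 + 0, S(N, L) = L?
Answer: 126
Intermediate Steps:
R(O) = 6 - 2*O
G = 50
p(w) = 2*w (p(w) = 2*w + 0 = 2*w)
p(38) + G = 2*38 + 50 = 76 + 50 = 126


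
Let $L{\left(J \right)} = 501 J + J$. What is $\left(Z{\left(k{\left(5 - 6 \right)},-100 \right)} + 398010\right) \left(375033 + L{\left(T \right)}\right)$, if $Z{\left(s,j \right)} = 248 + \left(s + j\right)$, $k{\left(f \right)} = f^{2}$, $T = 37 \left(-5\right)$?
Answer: $112345737917$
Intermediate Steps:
$T = -185$
$L{\left(J \right)} = 502 J$
$Z{\left(s,j \right)} = 248 + j + s$ ($Z{\left(s,j \right)} = 248 + \left(j + s\right) = 248 + j + s$)
$\left(Z{\left(k{\left(5 - 6 \right)},-100 \right)} + 398010\right) \left(375033 + L{\left(T \right)}\right) = \left(\left(248 - 100 + \left(5 - 6\right)^{2}\right) + 398010\right) \left(375033 + 502 \left(-185\right)\right) = \left(\left(248 - 100 + \left(-1\right)^{2}\right) + 398010\right) \left(375033 - 92870\right) = \left(\left(248 - 100 + 1\right) + 398010\right) 282163 = \left(149 + 398010\right) 282163 = 398159 \cdot 282163 = 112345737917$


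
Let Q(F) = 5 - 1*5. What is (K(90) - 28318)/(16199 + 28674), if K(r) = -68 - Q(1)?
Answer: -28386/44873 ≈ -0.63259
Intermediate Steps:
Q(F) = 0 (Q(F) = 5 - 5 = 0)
K(r) = -68 (K(r) = -68 - 1*0 = -68 + 0 = -68)
(K(90) - 28318)/(16199 + 28674) = (-68 - 28318)/(16199 + 28674) = -28386/44873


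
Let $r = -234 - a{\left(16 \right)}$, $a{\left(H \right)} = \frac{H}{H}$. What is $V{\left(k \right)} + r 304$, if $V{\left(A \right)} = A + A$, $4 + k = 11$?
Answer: $-71426$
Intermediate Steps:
$k = 7$ ($k = -4 + 11 = 7$)
$a{\left(H \right)} = 1$
$V{\left(A \right)} = 2 A$
$r = -235$ ($r = -234 - 1 = -235$)
$V{\left(k \right)} + r 304 = 2 \cdot 7 - 71440 = 14 - 71440 = -71426$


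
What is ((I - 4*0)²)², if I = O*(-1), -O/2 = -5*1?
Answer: 10000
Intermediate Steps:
O = 10 (O = -(-10) = -2*(-5) = 10)
I = -10 (I = 10*(-1) = -10)
((I - 4*0)²)² = ((-10 - 4*0)²)² = ((-10 + 0)²)² = ((-10)²)² = 100² = 10000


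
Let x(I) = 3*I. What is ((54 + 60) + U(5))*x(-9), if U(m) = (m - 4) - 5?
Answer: -2970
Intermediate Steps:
U(m) = -9 + m (U(m) = (-4 + m) - 5 = -9 + m)
((54 + 60) + U(5))*x(-9) = ((54 + 60) + (-9 + 5))*(3*(-9)) = (114 - 4)*(-27) = 110*(-27) = -2970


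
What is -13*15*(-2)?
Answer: 390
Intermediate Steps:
-13*15*(-2) = -195*(-2) = 390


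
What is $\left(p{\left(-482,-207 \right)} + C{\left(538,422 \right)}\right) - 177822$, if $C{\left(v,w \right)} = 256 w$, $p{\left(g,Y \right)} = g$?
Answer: $-70272$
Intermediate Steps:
$\left(p{\left(-482,-207 \right)} + C{\left(538,422 \right)}\right) - 177822 = \left(-482 + 256 \cdot 422\right) - 177822 = \left(-482 + 108032\right) - 177822 = 107550 - 177822 = -70272$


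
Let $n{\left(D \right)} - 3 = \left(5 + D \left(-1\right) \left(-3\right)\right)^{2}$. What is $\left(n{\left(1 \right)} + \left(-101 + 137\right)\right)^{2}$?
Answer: $10609$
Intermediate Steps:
$n{\left(D \right)} = 3 + \left(5 + 3 D\right)^{2}$ ($n{\left(D \right)} = 3 + \left(5 + D \left(-1\right) \left(-3\right)\right)^{2} = 3 + \left(5 + - D \left(-3\right)\right)^{2} = 3 + \left(5 + 3 D\right)^{2}$)
$\left(n{\left(1 \right)} + \left(-101 + 137\right)\right)^{2} = \left(\left(3 + \left(5 + 3 \cdot 1\right)^{2}\right) + \left(-101 + 137\right)\right)^{2} = \left(\left(3 + \left(5 + 3\right)^{2}\right) + 36\right)^{2} = \left(\left(3 + 8^{2}\right) + 36\right)^{2} = \left(\left(3 + 64\right) + 36\right)^{2} = \left(67 + 36\right)^{2} = 103^{2} = 10609$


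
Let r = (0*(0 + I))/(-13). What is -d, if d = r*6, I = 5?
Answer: 0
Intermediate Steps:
r = 0 (r = (0*(0 + 5))/(-13) = (0*5)*(-1/13) = 0*(-1/13) = 0)
d = 0 (d = 0*6 = 0)
-d = -1*0 = 0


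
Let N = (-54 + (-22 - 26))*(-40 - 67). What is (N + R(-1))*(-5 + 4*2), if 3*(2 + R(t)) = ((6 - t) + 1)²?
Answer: 32800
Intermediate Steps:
N = 10914 (N = (-54 - 48)*(-107) = -102*(-107) = 10914)
R(t) = -2 + (7 - t)²/3 (R(t) = -2 + ((6 - t) + 1)²/3 = -2 + (7 - t)²/3)
(N + R(-1))*(-5 + 4*2) = (10914 + (-2 + (-7 - 1)²/3))*(-5 + 4*2) = (10914 + (-2 + (⅓)*(-8)²))*(-5 + 8) = (10914 + (-2 + (⅓)*64))*3 = (10914 + (-2 + 64/3))*3 = (10914 + 58/3)*3 = (32800/3)*3 = 32800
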